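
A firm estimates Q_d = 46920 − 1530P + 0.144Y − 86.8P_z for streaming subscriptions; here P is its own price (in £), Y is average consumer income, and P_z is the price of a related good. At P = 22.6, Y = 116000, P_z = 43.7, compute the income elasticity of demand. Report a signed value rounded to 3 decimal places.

At the given values, Q_d = 46920 − 1530(22.6) + 0.144(116000) − 86.8(43.7) = 25252.84.
∂Q_d/∂Y = 0.144.
E = (0.144) × (116000/25252.84) = 0.66147…

0.661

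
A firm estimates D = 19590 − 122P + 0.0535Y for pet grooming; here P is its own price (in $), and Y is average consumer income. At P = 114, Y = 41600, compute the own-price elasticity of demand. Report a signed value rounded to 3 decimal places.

At the given values, D = 19590 − 122(114) + 0.0535(41600) = 7907.6.
∂D/∂P = −122.
E = (-122) × (114/7907.6) = -1.75881…

-1.759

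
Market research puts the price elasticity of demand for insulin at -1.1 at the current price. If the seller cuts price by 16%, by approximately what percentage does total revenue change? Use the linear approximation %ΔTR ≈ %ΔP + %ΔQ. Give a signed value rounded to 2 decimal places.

%ΔQ ≈ Ed × %ΔP = (-1.1) × (-16%) = +17.6000%
%ΔTR ≈ %ΔP + %ΔQ = (-16%) + (+17.6000%) = +1.6000%

+1.60%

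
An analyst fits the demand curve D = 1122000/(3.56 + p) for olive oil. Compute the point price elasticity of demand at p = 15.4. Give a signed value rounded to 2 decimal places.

-0.81

dD/dp = −1122000/(3.56 + p)² = -3121.16. At p = 15.4, D = 59177.2.
Ed = (dD/dp)·(p/D) = (-3121.16) × (15.4/59177.2) = -0.8122…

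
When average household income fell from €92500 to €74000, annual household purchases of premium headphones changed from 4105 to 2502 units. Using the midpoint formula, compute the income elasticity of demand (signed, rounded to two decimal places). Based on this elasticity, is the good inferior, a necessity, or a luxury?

%ΔQ = (2502 − 4105)/[( 4105 + 2502)/2] = -1603/3303.5 = -0.485242…
%ΔIncome = (74000 − 92500)/[( 92500 + 74000)/2] = -18500/83250 = -0.222222…
E_income = (-1603/3303.5) / (-18500/83250) = 2.1835…
E_income > 1 ⇒ normal good, luxury.

2.18; luxury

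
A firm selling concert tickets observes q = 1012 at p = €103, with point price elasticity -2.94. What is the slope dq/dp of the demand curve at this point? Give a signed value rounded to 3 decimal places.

-28.886

Ed = (dq/dp)·(p/q) ⇒ dq/dp = Ed·q/p = (-2.94)·1012/103 = -28.88621…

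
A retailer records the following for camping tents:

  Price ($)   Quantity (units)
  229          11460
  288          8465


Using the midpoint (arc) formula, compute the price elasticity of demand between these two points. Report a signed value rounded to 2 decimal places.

-1.32

%ΔQ = (8465 − 11460) / [(11460 + 8465)/2] = -2995/9962.5 = -0.300627…
%ΔP = (288 − 229) / [(229 + 288)/2] = 59/258.5 = 0.228239…
Arc Ed = %ΔQ / %ΔP = (-2995/9962.5) / (59/258.5) = -1.3171…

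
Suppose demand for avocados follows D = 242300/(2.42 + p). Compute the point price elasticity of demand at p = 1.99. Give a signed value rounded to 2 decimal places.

-0.45

dD/dp = −242300/(2.42 + p)² = -12458.8. At p = 1.99, D = 54943.3.
Ed = (dD/dp)·(p/D) = (-12458.8) × (1.99/54943.3) = -0.4512…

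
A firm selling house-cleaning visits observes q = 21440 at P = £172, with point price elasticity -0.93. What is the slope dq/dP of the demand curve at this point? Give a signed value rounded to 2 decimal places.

-115.93

Ed = (dq/dP)·(P/q) ⇒ dq/dP = Ed·q/P = (-0.93)·21440/172 = -115.9255…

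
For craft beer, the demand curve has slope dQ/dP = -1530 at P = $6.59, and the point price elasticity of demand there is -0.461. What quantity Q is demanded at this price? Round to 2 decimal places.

Ed = (dQ/dP)·(P/Q) ⇒ Q = (dQ/dP)·P/Ed = (-1530)·6.59/(-0.461) = 21871.3665…

21871.37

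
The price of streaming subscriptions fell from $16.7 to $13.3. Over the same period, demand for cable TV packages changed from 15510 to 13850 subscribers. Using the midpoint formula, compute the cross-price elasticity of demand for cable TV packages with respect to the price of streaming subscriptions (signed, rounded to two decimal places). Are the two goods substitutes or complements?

0.50; substitutes

%ΔQ_{cable TV packages} = (13850 − 15510)/avg = -1660/14680 = -0.113079…
%ΔP_{streaming subscriptions} = (13.3 − 16.7)/avg = -3.4/15 = -0.226666…
E_cross = (-1660/14680) / (-3.4/15) = 0.4988…
E_cross > 0 ⇒ the goods are substitutes.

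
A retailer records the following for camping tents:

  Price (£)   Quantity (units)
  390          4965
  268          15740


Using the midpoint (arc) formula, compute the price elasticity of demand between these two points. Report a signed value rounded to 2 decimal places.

-2.81

%ΔQ = (15740 − 4965) / [(4965 + 15740)/2] = 10775/10352.5 = 1.040811…
%ΔP = (268 − 390) / [(390 + 268)/2] = -122/329 = -0.370820…
Arc Ed = %ΔQ / %ΔP = (10775/10352.5) / (-122/329) = -2.8067…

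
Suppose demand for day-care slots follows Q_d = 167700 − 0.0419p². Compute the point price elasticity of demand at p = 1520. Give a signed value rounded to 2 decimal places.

dQ_d/dp = −2·0.0419·p = -127.376. At p = 1520, Q_d = 70894.24.
Ed = (dQ_d/dp)·(p/Q_d) = (-127.376) × (1520/70894.24) = -2.7309…

-2.73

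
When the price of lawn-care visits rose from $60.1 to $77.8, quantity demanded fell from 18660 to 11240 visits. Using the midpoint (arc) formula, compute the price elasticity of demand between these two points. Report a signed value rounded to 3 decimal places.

%ΔQ = (11240 − 18660) / [(18660 + 11240)/2] = -7420/14950 = -0.496321…
%ΔP = (77.8 − 60.1) / [(60.1 + 77.8)/2] = 17.7/68.95 = 0.256707…
Arc Ed = %ΔQ / %ΔP = (-7420/14950) / (17.7/68.95) = -1.93340…

-1.933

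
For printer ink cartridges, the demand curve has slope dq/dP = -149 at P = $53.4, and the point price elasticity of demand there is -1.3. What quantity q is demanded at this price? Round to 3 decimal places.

6120.462

Ed = (dq/dP)·(P/q) ⇒ q = (dq/dP)·P/Ed = (-149)·53.4/(-1.3) = 6120.46153…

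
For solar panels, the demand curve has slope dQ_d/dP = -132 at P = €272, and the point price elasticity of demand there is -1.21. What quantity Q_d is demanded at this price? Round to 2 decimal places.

29672.73

Ed = (dQ_d/dP)·(P/Q_d) ⇒ Q_d = (dQ_d/dP)·P/Ed = (-132)·272/(-1.21) = 29672.7272…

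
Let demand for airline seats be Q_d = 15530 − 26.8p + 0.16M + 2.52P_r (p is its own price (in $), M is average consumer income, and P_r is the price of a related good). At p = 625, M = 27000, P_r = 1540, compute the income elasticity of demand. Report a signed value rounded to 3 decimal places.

0.619

At the given values, Q_d = 15530 − 26.8(625) + 0.16(27000) + 2.52(1540) = 6980.8.
∂Q_d/∂M = 0.16.
E = (0.16) × (27000/6980.8) = 0.61884…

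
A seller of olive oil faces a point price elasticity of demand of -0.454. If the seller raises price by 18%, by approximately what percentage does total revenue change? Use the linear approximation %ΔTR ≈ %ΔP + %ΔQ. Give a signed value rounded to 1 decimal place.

%ΔQ ≈ Ed × %ΔP = (-0.454) × (+18%) = -8.1720%
%ΔTR ≈ %ΔP + %ΔQ = (+18%) + (-8.1720%) = +9.8280%

+9.8%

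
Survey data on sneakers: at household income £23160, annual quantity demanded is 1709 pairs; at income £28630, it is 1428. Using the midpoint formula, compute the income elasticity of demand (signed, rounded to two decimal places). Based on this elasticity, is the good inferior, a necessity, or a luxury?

-0.85; inferior

%ΔQ = (1428 − 1709)/[( 1709 + 1428)/2] = -281/1568.5 = -0.179152…
%ΔIncome = (28630 − 23160)/[( 23160 + 28630)/2] = 5470/25895 = 0.211237…
E_income = (-281/1568.5) / (5470/25895) = -0.8481…
E_income < 0 ⇒ inferior good.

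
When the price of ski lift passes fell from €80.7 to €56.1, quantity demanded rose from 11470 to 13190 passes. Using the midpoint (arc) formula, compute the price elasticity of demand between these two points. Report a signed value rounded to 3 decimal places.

-0.388

%ΔQ = (13190 − 11470) / [(11470 + 13190)/2] = 1720/12330 = 0.139497…
%ΔP = (56.1 − 80.7) / [(80.7 + 56.1)/2] = -24.6/68.4 = -0.359649…
Arc Ed = %ΔQ / %ΔP = (1720/12330) / (-24.6/68.4) = -0.38787…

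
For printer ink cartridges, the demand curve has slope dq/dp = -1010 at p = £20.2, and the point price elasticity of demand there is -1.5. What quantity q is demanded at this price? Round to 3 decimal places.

Ed = (dq/dp)·(p/q) ⇒ q = (dq/dp)·p/Ed = (-1010)·20.2/(-1.5) = 13601.33333…

13601.333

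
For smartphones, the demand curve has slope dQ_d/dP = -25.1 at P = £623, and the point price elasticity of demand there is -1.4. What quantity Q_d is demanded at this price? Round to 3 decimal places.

11169.500

Ed = (dQ_d/dP)·(P/Q_d) ⇒ Q_d = (dQ_d/dP)·P/Ed = (-25.1)·623/(-1.4) = 11169.5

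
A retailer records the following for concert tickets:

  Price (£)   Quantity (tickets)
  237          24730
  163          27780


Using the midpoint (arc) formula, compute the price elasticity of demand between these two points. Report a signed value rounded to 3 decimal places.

%ΔQ = (27780 − 24730) / [(24730 + 27780)/2] = 3050/26255 = 0.116168…
%ΔP = (163 − 237) / [(237 + 163)/2] = -74/200 = -0.37
Arc Ed = %ΔQ / %ΔP = (3050/26255) / (-74/200) = -0.31396…

-0.314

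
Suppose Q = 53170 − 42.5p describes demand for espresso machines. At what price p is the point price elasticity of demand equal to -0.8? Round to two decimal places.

556.03

Ed = −42.5p/(53170 − 42.5p). Set this equal to -0.8:
42.5p = 0.8·(53170 − 42.5p) ⇒ 42.5p(1 + 0.8) = 0.8·53170
p = 0.8·53170 / (42.5·1.8) = 556.0261…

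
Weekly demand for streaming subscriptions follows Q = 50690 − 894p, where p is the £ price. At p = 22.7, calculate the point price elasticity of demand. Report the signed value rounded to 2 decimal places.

-0.67

dQ/dp = −894. At p = 22.7, Q = 50690 − 894(22.7) = 30396.2.
Ed = (dQ/dp)·(p/Q) = −894 × (22.7/30396.2) = -0.6676…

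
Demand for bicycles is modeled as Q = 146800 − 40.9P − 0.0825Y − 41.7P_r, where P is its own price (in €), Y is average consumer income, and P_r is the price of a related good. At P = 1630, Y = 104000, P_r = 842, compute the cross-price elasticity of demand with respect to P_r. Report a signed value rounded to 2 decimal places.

-0.96

At the given values, Q = 146800 − 40.9(1630) − 0.0825(104000) − 41.7(842) = 36441.6.
∂Q/∂P_r = -41.7.
E = (-41.7) × (842/36441.6) = -0.9634…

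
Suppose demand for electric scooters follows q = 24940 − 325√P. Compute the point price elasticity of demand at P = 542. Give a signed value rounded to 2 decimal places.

dq/dP = −325/(2√P) = -6.97997. At P = 542, q = 17373.7.
Ed = (dq/dP)·(P/q) = (-6.97997) × (542/17373.7) = -0.2177…

-0.22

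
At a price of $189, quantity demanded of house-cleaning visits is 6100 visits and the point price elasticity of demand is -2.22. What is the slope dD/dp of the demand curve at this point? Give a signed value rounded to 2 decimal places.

Ed = (dD/dp)·(p/D) ⇒ dD/dp = Ed·D/p = (-2.22)·6100/189 = -71.6507…

-71.65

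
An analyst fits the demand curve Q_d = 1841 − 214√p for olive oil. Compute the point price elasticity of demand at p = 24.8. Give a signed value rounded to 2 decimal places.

dQ_d/dp = −214/(2√p) = -21.4861. At p = 24.8, Q_d = 775.289.
Ed = (dQ_d/dp)·(p/Q_d) = (-21.4861) × (24.8/775.289) = -0.6872…

-0.69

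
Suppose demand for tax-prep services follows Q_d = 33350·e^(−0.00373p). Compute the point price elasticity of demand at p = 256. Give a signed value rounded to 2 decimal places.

-0.95

dQ_d/dp = −0.00373·Q_d = -47.8746. At p = 256, Q_d = 12835.
Ed = (dQ_d/dp)·(p/Q_d) = (-47.8746) × (256/12835) = -0.9548…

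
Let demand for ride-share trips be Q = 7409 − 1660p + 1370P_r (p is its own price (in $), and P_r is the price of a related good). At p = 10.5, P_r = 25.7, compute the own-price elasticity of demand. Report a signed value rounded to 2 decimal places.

-0.69

At the given values, Q = 7409 − 1660(10.5) + 1370(25.7) = 25188.
∂Q/∂p = −1660.
E = (-1660) × (10.5/25188) = -0.6919…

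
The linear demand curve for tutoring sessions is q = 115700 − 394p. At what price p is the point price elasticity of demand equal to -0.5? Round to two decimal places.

97.88

Ed = −394p/(115700 − 394p). Set this equal to -0.5:
394p = 0.5·(115700 − 394p) ⇒ 394p(1 + 0.5) = 0.5·115700
p = 0.5·115700 / (394·1.5) = 97.8849…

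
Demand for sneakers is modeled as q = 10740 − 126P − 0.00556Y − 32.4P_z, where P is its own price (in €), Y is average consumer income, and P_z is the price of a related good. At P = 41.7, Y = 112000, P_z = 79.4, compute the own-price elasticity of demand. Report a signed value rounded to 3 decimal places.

-2.294

At the given values, q = 10740 − 126(41.7) − 0.00556(112000) − 32.4(79.4) = 2290.52.
∂q/∂P = −126.
E = (-126) × (41.7/2290.52) = -2.29388…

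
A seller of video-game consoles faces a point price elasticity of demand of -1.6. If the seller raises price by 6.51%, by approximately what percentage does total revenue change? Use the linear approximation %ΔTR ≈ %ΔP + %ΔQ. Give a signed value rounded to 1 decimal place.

%ΔQ ≈ Ed × %ΔP = (-1.6) × (+6.51%) = -10.4160%
%ΔTR ≈ %ΔP + %ΔQ = (+6.51%) + (-10.4160%) = -3.9060%

-3.9%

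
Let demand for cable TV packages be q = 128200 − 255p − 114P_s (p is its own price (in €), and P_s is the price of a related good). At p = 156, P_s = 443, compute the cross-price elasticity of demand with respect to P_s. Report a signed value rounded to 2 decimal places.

At the given values, q = 128200 − 255(156) − 114(443) = 37918.
∂q/∂P_s = -114.
E = (-114) × (443/37918) = -1.3318…

-1.33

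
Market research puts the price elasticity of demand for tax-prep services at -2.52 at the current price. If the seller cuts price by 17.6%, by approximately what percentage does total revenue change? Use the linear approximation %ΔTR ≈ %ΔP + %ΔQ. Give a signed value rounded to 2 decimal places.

%ΔQ ≈ Ed × %ΔP = (-2.52) × (-17.6%) = +44.3520%
%ΔTR ≈ %ΔP + %ΔQ = (-17.6%) + (+44.3520%) = +26.7520%

+26.75%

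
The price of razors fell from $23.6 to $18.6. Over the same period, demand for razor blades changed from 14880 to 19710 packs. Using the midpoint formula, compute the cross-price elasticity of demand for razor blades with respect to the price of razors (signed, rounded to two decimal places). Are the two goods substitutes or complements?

-1.18; complements

%ΔQ_{razor blades} = (19710 − 14880)/avg = 4830/17295 = 0.279271…
%ΔP_{razors} = (18.6 − 23.6)/avg = -5/21.1 = -0.236966…
E_cross = (4830/17295) / (-5/21.1) = -1.1785…
E_cross < 0 ⇒ the goods are complements.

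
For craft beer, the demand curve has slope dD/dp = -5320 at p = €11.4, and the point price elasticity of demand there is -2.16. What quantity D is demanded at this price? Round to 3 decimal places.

Ed = (dD/dp)·(p/D) ⇒ D = (dD/dp)·p/Ed = (-5320)·11.4/(-2.16) = 28077.77777…

28077.778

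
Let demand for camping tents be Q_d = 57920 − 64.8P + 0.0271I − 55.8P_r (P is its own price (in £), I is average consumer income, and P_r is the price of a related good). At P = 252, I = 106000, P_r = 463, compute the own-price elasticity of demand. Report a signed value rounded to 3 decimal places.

-0.877

At the given values, Q_d = 57920 − 64.8(252) + 0.0271(106000) − 55.8(463) = 18627.6.
∂Q_d/∂P = −64.8.
E = (-64.8) × (252/18627.6) = -0.87663…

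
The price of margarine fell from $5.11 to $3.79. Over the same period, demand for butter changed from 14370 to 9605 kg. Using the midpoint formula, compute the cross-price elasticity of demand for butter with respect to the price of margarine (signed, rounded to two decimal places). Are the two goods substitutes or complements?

1.34; substitutes

%ΔQ_{butter} = (9605 − 14370)/avg = -4765/11987.5 = -0.397497…
%ΔP_{margarine} = (3.79 − 5.11)/avg = -1.32/4.45 = -0.296629…
E_cross = (-4765/11987.5) / (-1.32/4.45) = 1.3400…
E_cross > 0 ⇒ the goods are substitutes.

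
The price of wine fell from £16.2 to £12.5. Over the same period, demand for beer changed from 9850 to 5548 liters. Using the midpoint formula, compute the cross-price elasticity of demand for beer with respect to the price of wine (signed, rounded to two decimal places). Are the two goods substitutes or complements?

%ΔQ_{beer} = (5548 − 9850)/avg = -4302/7699 = -0.558773…
%ΔP_{wine} = (12.5 − 16.2)/avg = -3.7/14.35 = -0.257839…
E_cross = (-4302/7699) / (-3.7/14.35) = 2.1671…
E_cross > 0 ⇒ the goods are substitutes.

2.17; substitutes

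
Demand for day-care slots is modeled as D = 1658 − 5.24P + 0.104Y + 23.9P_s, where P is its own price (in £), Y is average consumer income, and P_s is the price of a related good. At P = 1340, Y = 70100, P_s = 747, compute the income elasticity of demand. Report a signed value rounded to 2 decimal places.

At the given values, D = 1658 − 5.24(1340) + 0.104(70100) + 23.9(747) = 19780.1.
∂D/∂Y = 0.104.
E = (0.104) × (70100/19780.1) = 0.3685…

0.37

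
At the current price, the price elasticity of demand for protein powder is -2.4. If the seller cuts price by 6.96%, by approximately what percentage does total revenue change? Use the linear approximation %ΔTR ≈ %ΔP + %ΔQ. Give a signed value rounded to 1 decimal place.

+9.7%

%ΔQ ≈ Ed × %ΔP = (-2.4) × (-6.96%) = +16.7040%
%ΔTR ≈ %ΔP + %ΔQ = (-6.96%) + (+16.7040%) = +9.7440%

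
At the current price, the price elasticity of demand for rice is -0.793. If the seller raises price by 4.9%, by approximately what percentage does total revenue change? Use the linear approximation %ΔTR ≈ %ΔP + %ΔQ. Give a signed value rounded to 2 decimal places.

%ΔQ ≈ Ed × %ΔP = (-0.793) × (+4.9%) = -3.8857%
%ΔTR ≈ %ΔP + %ΔQ = (+4.9%) + (-3.8857%) = +1.0143%

+1.01%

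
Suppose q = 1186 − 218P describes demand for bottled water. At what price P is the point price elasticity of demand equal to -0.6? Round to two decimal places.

Ed = −218P/(1186 − 218P). Set this equal to -0.6:
218P = 0.6·(1186 − 218P) ⇒ 218P(1 + 0.6) = 0.6·1186
P = 0.6·1186 / (218·1.6) = 2.0401…

2.04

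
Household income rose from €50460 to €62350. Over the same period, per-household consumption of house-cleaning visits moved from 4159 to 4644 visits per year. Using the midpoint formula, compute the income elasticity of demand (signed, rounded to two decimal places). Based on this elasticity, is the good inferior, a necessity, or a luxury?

0.52; necessity

%ΔQ = (4644 − 4159)/[( 4159 + 4644)/2] = 485/4401.5 = 0.110189…
%ΔIncome = (62350 − 50460)/[( 50460 + 62350)/2] = 11890/56405 = 0.210796…
E_income = (485/4401.5) / (11890/56405) = 0.5227…
0 < E_income < 1 ⇒ normal good, necessity.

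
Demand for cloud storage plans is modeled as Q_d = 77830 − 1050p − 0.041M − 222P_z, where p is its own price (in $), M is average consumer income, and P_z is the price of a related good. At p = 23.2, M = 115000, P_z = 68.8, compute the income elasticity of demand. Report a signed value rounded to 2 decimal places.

At the given values, Q_d = 77830 − 1050(23.2) − 0.041(115000) − 222(68.8) = 33481.4.
∂Q_d/∂M = -0.041.
E = (-0.041) × (115000/33481.4) = -0.1408…

-0.14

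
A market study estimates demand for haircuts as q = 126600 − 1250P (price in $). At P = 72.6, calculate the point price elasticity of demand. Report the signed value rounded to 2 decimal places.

-2.53

dq/dP = −1250. At P = 72.6, q = 126600 − 1250(72.6) = 35850.
Ed = (dq/dP)·(P/q) = −1250 × (72.6/35850) = -2.5313…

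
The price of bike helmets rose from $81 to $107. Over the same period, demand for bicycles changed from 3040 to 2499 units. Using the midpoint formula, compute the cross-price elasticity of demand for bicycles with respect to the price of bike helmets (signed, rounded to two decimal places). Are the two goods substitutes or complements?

%ΔQ_{bicycles} = (2499 − 3040)/avg = -541/2769.5 = -0.195342…
%ΔP_{bike helmets} = (107 − 81)/avg = 26/94 = 0.276595…
E_cross = (-541/2769.5) / (26/94) = -0.7062…
E_cross < 0 ⇒ the goods are complements.

-0.71; complements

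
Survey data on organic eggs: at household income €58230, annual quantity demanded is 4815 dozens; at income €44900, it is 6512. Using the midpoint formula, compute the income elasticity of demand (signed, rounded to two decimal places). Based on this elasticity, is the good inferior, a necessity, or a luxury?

%ΔQ = (6512 − 4815)/[( 4815 + 6512)/2] = 1697/5663.5 = 0.299638…
%ΔIncome = (44900 − 58230)/[( 58230 + 44900)/2] = -13330/51565 = -0.258508…
E_income = (1697/5663.5) / (-13330/51565) = -1.1591…
E_income < 0 ⇒ inferior good.

-1.16; inferior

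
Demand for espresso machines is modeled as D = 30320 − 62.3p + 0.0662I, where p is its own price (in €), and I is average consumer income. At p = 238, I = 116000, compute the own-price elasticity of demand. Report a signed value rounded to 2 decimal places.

-0.64

At the given values, D = 30320 − 62.3(238) + 0.0662(116000) = 23171.8.
∂D/∂p = −62.3.
E = (-62.3) × (238/23171.8) = -0.6398…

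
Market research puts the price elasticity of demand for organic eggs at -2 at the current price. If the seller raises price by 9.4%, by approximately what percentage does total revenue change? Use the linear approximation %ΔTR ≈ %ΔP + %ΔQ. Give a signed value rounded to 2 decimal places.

-9.40%

%ΔQ ≈ Ed × %ΔP = (-2) × (+9.4%) = -18.8000%
%ΔTR ≈ %ΔP + %ΔQ = (+9.4%) + (-18.8000%) = -9.4000%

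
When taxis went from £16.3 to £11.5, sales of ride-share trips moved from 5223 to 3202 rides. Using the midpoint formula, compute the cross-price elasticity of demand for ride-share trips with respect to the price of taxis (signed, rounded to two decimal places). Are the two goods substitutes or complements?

1.39; substitutes

%ΔQ_{ride-share trips} = (3202 − 5223)/avg = -2021/4212.5 = -0.479762…
%ΔP_{taxis} = (11.5 − 16.3)/avg = -4.8/13.9 = -0.345323…
E_cross = (-2021/4212.5) / (-4.8/13.9) = 1.3893…
E_cross > 0 ⇒ the goods are substitutes.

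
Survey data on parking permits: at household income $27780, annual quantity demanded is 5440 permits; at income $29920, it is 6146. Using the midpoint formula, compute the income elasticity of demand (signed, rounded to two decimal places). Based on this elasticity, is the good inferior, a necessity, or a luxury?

%ΔQ = (6146 − 5440)/[( 5440 + 6146)/2] = 706/5793 = 0.121871…
%ΔIncome = (29920 − 27780)/[( 27780 + 29920)/2] = 2140/28850 = 0.074176…
E_income = (706/5793) / (2140/28850) = 1.6429…
E_income > 1 ⇒ normal good, luxury.

1.64; luxury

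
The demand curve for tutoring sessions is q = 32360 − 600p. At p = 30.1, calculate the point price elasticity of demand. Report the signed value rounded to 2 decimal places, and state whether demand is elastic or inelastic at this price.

-1.26; elastic

dq/dp = −600. At p = 30.1, q = 32360 − 600(30.1) = 14300.
Ed = (dq/dp)·(p/q) = −600 × (30.1/14300) = -1.2629…
|Ed| = 1.26 > 1, so demand is elastic.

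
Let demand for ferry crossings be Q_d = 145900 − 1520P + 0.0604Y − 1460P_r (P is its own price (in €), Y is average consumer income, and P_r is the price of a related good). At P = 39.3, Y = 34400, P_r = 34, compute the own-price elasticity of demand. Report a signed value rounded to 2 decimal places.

-1.55

At the given values, Q_d = 145900 − 1520(39.3) + 0.0604(34400) − 1460(34) = 38601.76.
∂Q_d/∂P = −1520.
E = (-1520) × (39.3/38601.76) = -1.5474…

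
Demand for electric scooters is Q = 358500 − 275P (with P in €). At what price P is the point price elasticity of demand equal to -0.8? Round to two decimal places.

579.39

Ed = −275P/(358500 − 275P). Set this equal to -0.8:
275P = 0.8·(358500 − 275P) ⇒ 275P(1 + 0.8) = 0.8·358500
P = 0.8·358500 / (275·1.8) = 579.3939…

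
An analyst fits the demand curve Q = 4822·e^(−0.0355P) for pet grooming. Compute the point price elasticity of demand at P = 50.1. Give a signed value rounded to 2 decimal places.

dQ/dP = −0.0355·Q = -28.9095. At P = 50.1, Q = 814.353.
Ed = (dQ/dP)·(P/Q) = (-28.9095) × (50.1/814.353) = -1.7785…

-1.78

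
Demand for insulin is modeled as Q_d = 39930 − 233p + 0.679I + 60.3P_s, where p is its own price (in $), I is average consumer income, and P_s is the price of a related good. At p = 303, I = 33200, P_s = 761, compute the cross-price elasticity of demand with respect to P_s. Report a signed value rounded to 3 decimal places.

At the given values, Q_d = 39930 − 233(303) + 0.679(33200) + 60.3(761) = 37762.1.
∂Q_d/∂P_s = 60.3.
E = (60.3) × (761/37762.1) = 1.21519…

1.215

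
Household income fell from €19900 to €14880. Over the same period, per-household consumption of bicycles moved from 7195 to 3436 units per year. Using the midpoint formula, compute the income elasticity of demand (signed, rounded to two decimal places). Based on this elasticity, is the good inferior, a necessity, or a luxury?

%ΔQ = (3436 − 7195)/[( 7195 + 3436)/2] = -3759/5315.5 = -0.707177…
%ΔIncome = (14880 − 19900)/[( 19900 + 14880)/2] = -5020/17390 = -0.288671…
E_income = (-3759/5315.5) / (-5020/17390) = 2.4497…
E_income > 1 ⇒ normal good, luxury.

2.45; luxury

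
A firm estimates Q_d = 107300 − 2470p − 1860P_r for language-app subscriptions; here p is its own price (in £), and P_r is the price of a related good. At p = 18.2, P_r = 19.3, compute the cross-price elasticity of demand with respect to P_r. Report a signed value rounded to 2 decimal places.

At the given values, Q_d = 107300 − 2470(18.2) − 1860(19.3) = 26448.
∂Q_d/∂P_r = -1860.
E = (-1860) × (19.3/26448) = -1.3573…

-1.36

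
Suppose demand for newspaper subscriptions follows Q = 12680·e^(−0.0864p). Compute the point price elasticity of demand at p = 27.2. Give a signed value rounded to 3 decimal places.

dQ/dp = −0.0864·Q = -104.474. At p = 27.2, Q = 1209.18.
Ed = (dQ/dp)·(p/Q) = (-104.474) × (27.2/1209.18) = -2.35008

-2.350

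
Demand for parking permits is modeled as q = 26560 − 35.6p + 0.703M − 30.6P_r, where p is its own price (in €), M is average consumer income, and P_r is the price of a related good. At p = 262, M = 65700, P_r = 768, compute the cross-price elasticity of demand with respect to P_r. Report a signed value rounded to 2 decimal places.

At the given values, q = 26560 − 35.6(262) + 0.703(65700) − 30.6(768) = 39919.1.
∂q/∂P_r = -30.6.
E = (-30.6) × (768/39919.1) = -0.5887…

-0.59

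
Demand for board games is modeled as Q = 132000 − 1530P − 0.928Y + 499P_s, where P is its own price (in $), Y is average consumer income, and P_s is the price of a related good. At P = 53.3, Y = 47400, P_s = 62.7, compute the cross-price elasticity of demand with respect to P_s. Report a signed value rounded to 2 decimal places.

0.83

At the given values, Q = 132000 − 1530(53.3) − 0.928(47400) + 499(62.7) = 37751.1.
∂Q/∂P_s = 499.
E = (499) × (62.7/37751.1) = 0.8287…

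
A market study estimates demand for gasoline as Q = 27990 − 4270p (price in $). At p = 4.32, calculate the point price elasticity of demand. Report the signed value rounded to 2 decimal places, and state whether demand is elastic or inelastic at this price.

-1.93; elastic

dQ/dp = −4270. At p = 4.32, Q = 27990 − 4270(4.32) = 9543.6.
Ed = (dQ/dp)·(p/Q) = −4270 × (4.32/9543.6) = -1.9328…
|Ed| = 1.93 > 1, so demand is elastic.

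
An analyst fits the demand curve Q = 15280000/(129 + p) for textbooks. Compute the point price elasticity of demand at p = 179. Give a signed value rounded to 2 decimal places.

-0.58

dQ/dp = −15280000/(129 + p)² = -161.073. At p = 179, Q = 49610.4.
Ed = (dQ/dp)·(p/Q) = (-161.073) × (179/49610.4) = -0.5811…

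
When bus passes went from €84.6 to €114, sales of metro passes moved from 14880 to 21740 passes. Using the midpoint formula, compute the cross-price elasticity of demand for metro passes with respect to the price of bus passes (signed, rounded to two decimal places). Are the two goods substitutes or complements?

%ΔQ_{metro passes} = (21740 − 14880)/avg = 6860/18310 = 0.374658…
%ΔP_{bus passes} = (114 − 84.6)/avg = 29.4/99.3 = 0.296072…
E_cross = (6860/18310) / (29.4/99.3) = 1.2654…
E_cross > 0 ⇒ the goods are substitutes.

1.27; substitutes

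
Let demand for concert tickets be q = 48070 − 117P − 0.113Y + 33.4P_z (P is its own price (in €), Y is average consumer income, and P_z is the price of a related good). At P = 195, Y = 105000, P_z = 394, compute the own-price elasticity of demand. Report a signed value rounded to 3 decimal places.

At the given values, q = 48070 − 117(195) − 0.113(105000) + 33.4(394) = 26549.6.
∂q/∂P = −117.
E = (-117) × (195/26549.6) = -0.85933…

-0.859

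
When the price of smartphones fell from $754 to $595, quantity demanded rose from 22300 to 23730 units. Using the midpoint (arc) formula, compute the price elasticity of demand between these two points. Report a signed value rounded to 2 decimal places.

%ΔQ = (23730 − 22300) / [(22300 + 23730)/2] = 1430/23015 = 0.062133…
%ΔP = (595 − 754) / [(754 + 595)/2] = -159/674.5 = -0.235730…
Arc Ed = %ΔQ / %ΔP = (1430/23015) / (-159/674.5) = -0.2635…

-0.26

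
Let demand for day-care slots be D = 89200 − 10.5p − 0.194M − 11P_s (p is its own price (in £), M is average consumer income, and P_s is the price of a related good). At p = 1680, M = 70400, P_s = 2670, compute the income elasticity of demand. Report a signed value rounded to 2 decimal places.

At the given values, D = 89200 − 10.5(1680) − 0.194(70400) − 11(2670) = 28532.4.
∂D/∂M = -0.194.
E = (-0.194) × (70400/28532.4) = -0.4786…

-0.48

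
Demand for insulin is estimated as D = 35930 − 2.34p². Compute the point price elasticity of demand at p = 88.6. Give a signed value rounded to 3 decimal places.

-2.092

dD/dp = −2·2.34·p = -414.648. At p = 88.6, D = 17561.0936.
Ed = (dD/dp)·(p/D) = (-414.648) × (88.6/17561.0936) = -2.09200…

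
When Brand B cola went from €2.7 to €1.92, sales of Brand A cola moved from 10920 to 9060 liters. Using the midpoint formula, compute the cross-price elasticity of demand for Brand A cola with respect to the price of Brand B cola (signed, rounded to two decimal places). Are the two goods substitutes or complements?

%ΔQ_{Brand A cola} = (9060 − 10920)/avg = -1860/9990 = -0.186186…
%ΔP_{Brand B cola} = (1.92 − 2.7)/avg = -0.78/2.31 = -0.337662…
E_cross = (-1860/9990) / (-0.78/2.31) = 0.5513…
E_cross > 0 ⇒ the goods are substitutes.

0.55; substitutes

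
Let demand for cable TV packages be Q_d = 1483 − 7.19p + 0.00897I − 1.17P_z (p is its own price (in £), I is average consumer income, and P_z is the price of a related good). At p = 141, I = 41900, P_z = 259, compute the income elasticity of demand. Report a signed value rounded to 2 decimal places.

At the given values, Q_d = 1483 − 7.19(141) + 0.00897(41900) − 1.17(259) = 542.023.
∂Q_d/∂I = 0.00897.
E = (0.00897) × (41900/542.023) = 0.6934…

0.69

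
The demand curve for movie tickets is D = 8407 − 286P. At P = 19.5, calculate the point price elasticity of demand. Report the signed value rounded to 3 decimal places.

-1.971

dD/dP = −286. At P = 19.5, D = 8407 − 286(19.5) = 2830.
Ed = (dD/dP)·(P/D) = −286 × (19.5/2830) = -1.97067…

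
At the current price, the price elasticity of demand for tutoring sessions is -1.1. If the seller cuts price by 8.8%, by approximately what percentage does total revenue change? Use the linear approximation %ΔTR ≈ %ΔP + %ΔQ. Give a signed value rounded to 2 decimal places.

+0.88%

%ΔQ ≈ Ed × %ΔP = (-1.1) × (-8.8%) = +9.6800%
%ΔTR ≈ %ΔP + %ΔQ = (-8.8%) + (+9.6800%) = +0.8800%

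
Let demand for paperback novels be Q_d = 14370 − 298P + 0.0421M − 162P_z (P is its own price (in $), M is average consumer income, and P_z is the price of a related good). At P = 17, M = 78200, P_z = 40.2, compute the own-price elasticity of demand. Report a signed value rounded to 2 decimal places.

-0.83

At the given values, Q_d = 14370 − 298(17) + 0.0421(78200) − 162(40.2) = 6083.82.
∂Q_d/∂P = −298.
E = (-298) × (17/6083.82) = -0.8327…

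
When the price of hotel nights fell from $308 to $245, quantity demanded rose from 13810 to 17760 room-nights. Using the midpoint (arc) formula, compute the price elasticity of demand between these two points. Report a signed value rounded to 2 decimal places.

-1.10

%ΔQ = (17760 − 13810) / [(13810 + 17760)/2] = 3950/15785 = 0.250237…
%ΔP = (245 − 308) / [(308 + 245)/2] = -63/276.5 = -0.227848…
Arc Ed = %ΔQ / %ΔP = (3950/15785) / (-63/276.5) = -1.0982…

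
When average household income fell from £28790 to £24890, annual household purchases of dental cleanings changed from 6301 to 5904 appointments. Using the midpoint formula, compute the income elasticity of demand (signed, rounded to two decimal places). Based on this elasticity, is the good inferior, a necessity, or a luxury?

%ΔQ = (5904 − 6301)/[( 6301 + 5904)/2] = -397/6102.5 = -0.065055…
%ΔIncome = (24890 − 28790)/[( 28790 + 24890)/2] = -3900/26840 = -0.145305…
E_income = (-397/6102.5) / (-3900/26840) = 0.4477…
0 < E_income < 1 ⇒ normal good, necessity.

0.45; necessity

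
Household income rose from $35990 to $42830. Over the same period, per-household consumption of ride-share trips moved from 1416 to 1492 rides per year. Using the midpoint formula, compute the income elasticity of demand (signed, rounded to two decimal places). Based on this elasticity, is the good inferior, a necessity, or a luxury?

0.30; necessity

%ΔQ = (1492 − 1416)/[( 1416 + 1492)/2] = 76/1454 = 0.052269…
%ΔIncome = (42830 − 35990)/[( 35990 + 42830)/2] = 6840/39410 = 0.173560…
E_income = (76/1454) / (6840/39410) = 0.3011…
0 < E_income < 1 ⇒ normal good, necessity.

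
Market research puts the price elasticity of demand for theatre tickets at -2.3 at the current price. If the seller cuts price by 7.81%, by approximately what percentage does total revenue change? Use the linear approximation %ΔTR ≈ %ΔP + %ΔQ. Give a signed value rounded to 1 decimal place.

+10.2%

%ΔQ ≈ Ed × %ΔP = (-2.3) × (-7.81%) = +17.9630%
%ΔTR ≈ %ΔP + %ΔQ = (-7.81%) + (+17.9630%) = +10.1530%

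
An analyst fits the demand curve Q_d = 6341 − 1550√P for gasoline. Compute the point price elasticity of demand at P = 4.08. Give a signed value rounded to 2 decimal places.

-0.49

dQ_d/dP = −1550/(2√P) = -383.682. At P = 4.08, Q_d = 3210.15.
Ed = (dQ_d/dP)·(P/Q_d) = (-383.682) × (4.08/3210.15) = -0.4876…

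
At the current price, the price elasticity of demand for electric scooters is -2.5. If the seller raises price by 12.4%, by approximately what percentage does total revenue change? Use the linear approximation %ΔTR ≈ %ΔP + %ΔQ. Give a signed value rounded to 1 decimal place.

%ΔQ ≈ Ed × %ΔP = (-2.5) × (+12.4%) = -31.0000%
%ΔTR ≈ %ΔP + %ΔQ = (+12.4%) + (-31.0000%) = -18.6000%

-18.6%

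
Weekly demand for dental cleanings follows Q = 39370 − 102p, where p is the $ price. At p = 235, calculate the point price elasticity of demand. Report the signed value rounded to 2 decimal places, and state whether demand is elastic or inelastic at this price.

dQ/dp = −102. At p = 235, Q = 39370 − 102(235) = 15400.
Ed = (dQ/dp)·(p/Q) = −102 × (235/15400) = -1.5564…
|Ed| = 1.56 > 1, so demand is elastic.

-1.56; elastic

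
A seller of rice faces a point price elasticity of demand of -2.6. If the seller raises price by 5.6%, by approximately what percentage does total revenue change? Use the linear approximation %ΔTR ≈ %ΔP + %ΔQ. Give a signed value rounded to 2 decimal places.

-8.96%

%ΔQ ≈ Ed × %ΔP = (-2.6) × (+5.6%) = -14.5600%
%ΔTR ≈ %ΔP + %ΔQ = (+5.6%) + (-14.5600%) = -8.9600%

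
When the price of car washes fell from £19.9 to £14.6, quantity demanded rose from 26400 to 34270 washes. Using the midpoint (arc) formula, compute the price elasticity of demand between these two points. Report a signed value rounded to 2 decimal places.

-0.84

%ΔQ = (34270 − 26400) / [(26400 + 34270)/2] = 7870/30335 = 0.259436…
%ΔP = (14.6 − 19.9) / [(19.9 + 14.6)/2] = -5.3/17.25 = -0.307246…
Arc Ed = %ΔQ / %ΔP = (7870/30335) / (-5.3/17.25) = -0.8443…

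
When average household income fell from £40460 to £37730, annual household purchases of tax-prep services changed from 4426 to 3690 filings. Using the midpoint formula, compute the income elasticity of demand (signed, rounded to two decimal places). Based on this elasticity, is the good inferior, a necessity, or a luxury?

%ΔQ = (3690 − 4426)/[( 4426 + 3690)/2] = -736/4058 = -0.181370…
%ΔIncome = (37730 − 40460)/[( 40460 + 37730)/2] = -2730/39095 = -0.069829…
E_income = (-736/4058) / (-2730/39095) = 2.5973…
E_income > 1 ⇒ normal good, luxury.

2.60; luxury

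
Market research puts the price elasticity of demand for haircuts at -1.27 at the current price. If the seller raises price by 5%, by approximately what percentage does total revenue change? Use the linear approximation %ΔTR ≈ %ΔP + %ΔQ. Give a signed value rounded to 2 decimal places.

%ΔQ ≈ Ed × %ΔP = (-1.27) × (+5%) = -6.3500%
%ΔTR ≈ %ΔP + %ΔQ = (+5%) + (-6.3500%) = -1.3500%

-1.35%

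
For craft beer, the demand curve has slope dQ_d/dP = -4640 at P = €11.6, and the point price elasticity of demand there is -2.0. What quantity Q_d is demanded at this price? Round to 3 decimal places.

26912.000

Ed = (dQ_d/dP)·(P/Q_d) ⇒ Q_d = (dQ_d/dP)·P/Ed = (-4640)·11.6/(-2.0) = 26912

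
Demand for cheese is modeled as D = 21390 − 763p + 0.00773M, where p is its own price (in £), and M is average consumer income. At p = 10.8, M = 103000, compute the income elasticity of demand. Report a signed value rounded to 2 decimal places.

At the given values, D = 21390 − 763(10.8) + 0.00773(103000) = 13945.79.
∂D/∂M = 0.00773.
E = (0.00773) × (103000/13945.79) = 0.0570…

0.06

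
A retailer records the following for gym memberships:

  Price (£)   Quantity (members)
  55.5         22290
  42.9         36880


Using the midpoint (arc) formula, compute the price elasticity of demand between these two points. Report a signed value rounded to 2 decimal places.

%ΔQ = (36880 − 22290) / [(22290 + 36880)/2] = 14590/29585 = 0.493155…
%ΔP = (42.9 − 55.5) / [(55.5 + 42.9)/2] = -12.6/49.2 = -0.256097…
Arc Ed = %ΔQ / %ΔP = (14590/29585) / (-12.6/49.2) = -1.9256…

-1.93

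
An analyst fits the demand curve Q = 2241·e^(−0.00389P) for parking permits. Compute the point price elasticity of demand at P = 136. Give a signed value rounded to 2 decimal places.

dQ/dP = −0.00389·Q = -5.13609. At P = 136, Q = 1320.33.
Ed = (dQ/dP)·(P/Q) = (-5.13609) × (136/1320.33) = -0.5290…

-0.53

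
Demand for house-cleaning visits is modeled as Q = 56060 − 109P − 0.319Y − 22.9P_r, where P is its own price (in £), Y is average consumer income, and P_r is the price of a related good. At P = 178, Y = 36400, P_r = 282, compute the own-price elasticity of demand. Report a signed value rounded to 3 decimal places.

-1.044

At the given values, Q = 56060 − 109(178) − 0.319(36400) − 22.9(282) = 18588.6.
∂Q/∂P = −109.
E = (-109) × (178/18588.6) = -1.04375…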